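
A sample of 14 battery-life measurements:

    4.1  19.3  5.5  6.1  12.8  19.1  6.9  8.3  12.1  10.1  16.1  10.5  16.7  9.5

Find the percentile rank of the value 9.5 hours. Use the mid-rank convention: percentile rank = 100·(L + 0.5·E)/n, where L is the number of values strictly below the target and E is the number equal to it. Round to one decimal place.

Sorted: 4.1, 5.5, 6.1, 6.9, 8.3, 9.5, 10.1, 10.5, 12.1, 12.8, 16.1, 16.7, 19.1, 19.3.
Count below 9.5: L = 5; count equal: E = 1; n = 14.
Percentile rank = 100·(5 + 0.5·1)/14 = 100·5.5/14 = 39.29.

39.3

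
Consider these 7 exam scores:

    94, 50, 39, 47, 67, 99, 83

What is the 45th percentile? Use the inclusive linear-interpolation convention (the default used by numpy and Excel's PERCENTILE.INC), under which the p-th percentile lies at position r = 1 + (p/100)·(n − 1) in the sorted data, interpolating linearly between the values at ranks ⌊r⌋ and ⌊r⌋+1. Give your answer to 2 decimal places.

Sorted: 39, 47, 50, 67, 83, 94, 99.
n = 7.
r = 1 + (45/100)·(7 − 1) = 1 + 2.7 = 3.7.
Rank 3 is 50 and rank 4 is 67.
Interpolate: 50 + 0.7·(67 − 50) = 50 + 0.7·17 = 61.9.

61.90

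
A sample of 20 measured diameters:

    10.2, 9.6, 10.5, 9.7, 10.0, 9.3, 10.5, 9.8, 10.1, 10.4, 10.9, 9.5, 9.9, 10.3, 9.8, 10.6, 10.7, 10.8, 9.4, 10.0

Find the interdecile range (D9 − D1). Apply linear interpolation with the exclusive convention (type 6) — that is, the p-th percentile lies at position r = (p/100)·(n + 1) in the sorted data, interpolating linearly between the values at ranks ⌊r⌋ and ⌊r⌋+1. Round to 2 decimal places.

1.38

Sorted: 9.3, 9.4, 9.5, 9.6, 9.7, 9.8, 9.8, 9.9, 10.0, 10.0, 10.1, 10.2, 10.3, 10.4, 10.5, 10.5, 10.6, 10.7, 10.8, 10.9.
n = 20.
P10: r = 2.1; ranks 2–3 are 9.4, 9.5; interpolating gives 9.41.
P90: r = 18.9; ranks 18–19 are 10.7, 10.8; interpolating gives 10.79.
Difference: 10.79 − 9.41 = 1.38.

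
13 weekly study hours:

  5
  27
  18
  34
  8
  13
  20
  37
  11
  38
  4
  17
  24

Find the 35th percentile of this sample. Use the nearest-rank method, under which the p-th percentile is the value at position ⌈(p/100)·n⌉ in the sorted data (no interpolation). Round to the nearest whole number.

13

Sorted: 4, 5, 8, 11, 13, 17, 18, 20, 24, 27, 34, 37, 38.
n = 13.
Position = ⌈35/100 · 13⌉ = ⌈4.55⌉ = 5.
The value at rank 5 is 13.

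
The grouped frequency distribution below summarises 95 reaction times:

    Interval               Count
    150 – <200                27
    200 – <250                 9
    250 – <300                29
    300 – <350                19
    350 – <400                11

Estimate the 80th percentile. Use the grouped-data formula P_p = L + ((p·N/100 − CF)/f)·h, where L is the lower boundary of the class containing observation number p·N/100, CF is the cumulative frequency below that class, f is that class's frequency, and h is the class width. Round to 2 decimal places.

N = 95; target position k = 80/100 · 95 = 76.
Cumulative frequencies: 27, 36, 65, 84, 95.
Observation 76 falls in the class 300 – <350.
L = 300, CF = 65, f = 19, h = 50.
P80 = 300 + ((76 − 65)/19)·50 = 300 + 28.9474 = 328.947.

328.95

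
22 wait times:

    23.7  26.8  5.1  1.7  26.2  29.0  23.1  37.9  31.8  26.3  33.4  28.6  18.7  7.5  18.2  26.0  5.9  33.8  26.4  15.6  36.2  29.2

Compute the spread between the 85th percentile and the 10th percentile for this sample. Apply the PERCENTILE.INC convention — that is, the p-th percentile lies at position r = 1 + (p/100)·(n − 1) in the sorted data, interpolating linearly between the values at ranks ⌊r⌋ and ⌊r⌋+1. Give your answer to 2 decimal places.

27.10

Sorted: 1.7, 5.1, 5.9, 7.5, 15.6, 18.2, 18.7, 23.1, 23.7, 26.0, 26.2, 26.3, 26.4, 26.8, 28.6, 29.0, 29.2, 31.8, 33.4, 33.8, 36.2, 37.9.
n = 22.
P10: r = 3.1; ranks 3–4 are 5.9, 7.5; interpolating gives 6.06.
P85: r = 18.85; ranks 18–19 are 31.8, 33.4; interpolating gives 33.16.
Difference: 33.16 − 6.06 = 27.1.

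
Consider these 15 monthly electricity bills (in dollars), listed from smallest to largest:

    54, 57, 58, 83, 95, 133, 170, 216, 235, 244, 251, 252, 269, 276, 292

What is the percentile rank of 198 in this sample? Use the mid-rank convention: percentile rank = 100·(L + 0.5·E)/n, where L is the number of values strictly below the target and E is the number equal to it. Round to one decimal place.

Count below 198: L = 7; count equal: E = 0; n = 15.
Percentile rank = 100·(7 + 0.5·0)/15 = 100·7/15 = 46.67.

46.7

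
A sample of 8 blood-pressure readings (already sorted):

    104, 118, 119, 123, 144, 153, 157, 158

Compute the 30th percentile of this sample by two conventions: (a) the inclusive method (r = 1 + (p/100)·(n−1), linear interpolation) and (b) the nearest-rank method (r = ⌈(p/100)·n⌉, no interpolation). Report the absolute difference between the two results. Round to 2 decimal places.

n = 8.
(a) r = 3.1; between ranks 3 (119) and 4 (123): 119.4.
(b) the nearest-rank method: rank 3 → 119.
|119.4 − 119| = 0.4.

0.40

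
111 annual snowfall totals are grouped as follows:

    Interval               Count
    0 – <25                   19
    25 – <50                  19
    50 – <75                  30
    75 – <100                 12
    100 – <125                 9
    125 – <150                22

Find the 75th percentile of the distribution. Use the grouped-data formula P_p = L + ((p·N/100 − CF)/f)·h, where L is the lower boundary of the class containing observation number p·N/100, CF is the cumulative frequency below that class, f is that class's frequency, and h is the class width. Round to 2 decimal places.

N = 111; target position k = 75/100 · 111 = 83.25.
Cumulative frequencies: 19, 38, 68, 80, 89, 111.
Observation 83.25 falls in the class 100 – <125.
L = 100, CF = 80, f = 9, h = 25.
P75 = 100 + ((83.25 − 80)/9)·25 = 100 + 9.02778 = 109.028.

109.03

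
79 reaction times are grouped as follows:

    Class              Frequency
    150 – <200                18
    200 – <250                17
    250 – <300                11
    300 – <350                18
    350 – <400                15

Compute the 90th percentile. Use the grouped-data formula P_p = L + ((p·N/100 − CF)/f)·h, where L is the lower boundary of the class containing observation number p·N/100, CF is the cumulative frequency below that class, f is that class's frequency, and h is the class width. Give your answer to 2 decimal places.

N = 79; target position k = 90/100 · 79 = 71.1.
Cumulative frequencies: 18, 35, 46, 64, 79.
Observation 71.1 falls in the class 350 – <400.
L = 350, CF = 64, f = 15, h = 50.
P90 = 350 + ((71.1 − 64)/15)·50 = 350 + 23.6667 = 373.667.

373.67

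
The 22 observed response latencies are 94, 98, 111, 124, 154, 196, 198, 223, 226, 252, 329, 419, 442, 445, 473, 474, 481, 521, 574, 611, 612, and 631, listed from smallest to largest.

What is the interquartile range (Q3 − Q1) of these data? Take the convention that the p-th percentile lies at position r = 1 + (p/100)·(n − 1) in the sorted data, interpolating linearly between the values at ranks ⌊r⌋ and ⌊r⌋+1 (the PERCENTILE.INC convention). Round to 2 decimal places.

n = 22.
P25: r = 6.25; ranks 6–7 are 196, 198; interpolating gives 196.5.
P75: r = 16.75; ranks 16–17 are 474, 481; interpolating gives 479.25.
Difference: 479.25 − 196.5 = 282.75.

282.75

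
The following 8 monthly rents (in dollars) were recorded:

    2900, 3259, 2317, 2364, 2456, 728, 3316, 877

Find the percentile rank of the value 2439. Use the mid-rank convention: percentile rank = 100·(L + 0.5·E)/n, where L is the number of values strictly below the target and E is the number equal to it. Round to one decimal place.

Sorted: 728, 877, 2317, 2364, 2456, 2900, 3259, 3316.
Count below 2439: L = 4; count equal: E = 0; n = 8.
Percentile rank = 100·(4 + 0.5·0)/8 = 100·4/8 = 50.

50.0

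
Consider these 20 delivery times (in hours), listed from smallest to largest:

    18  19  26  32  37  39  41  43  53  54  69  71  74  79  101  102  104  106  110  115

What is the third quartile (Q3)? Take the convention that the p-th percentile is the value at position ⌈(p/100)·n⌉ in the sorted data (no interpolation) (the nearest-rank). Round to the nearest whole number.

101

n = 20.
Position = ⌈75/100 · 20⌉ = ⌈15⌉ = 15.
The value at rank 15 is 101.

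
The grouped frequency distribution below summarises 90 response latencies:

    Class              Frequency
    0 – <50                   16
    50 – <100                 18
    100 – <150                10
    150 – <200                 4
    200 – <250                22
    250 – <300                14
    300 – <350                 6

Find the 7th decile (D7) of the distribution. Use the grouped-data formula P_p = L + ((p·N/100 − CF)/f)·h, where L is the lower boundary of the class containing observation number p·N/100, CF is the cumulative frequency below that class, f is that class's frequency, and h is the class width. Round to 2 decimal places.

N = 90; target position k = 70/100 · 90 = 63.
Cumulative frequencies: 16, 34, 44, 48, 70, 84, 90.
Observation 63 falls in the class 200 – <250.
L = 200, CF = 48, f = 22, h = 50.
P70 = 200 + ((63 − 48)/22)·50 = 200 + 34.0909 = 234.091.

234.09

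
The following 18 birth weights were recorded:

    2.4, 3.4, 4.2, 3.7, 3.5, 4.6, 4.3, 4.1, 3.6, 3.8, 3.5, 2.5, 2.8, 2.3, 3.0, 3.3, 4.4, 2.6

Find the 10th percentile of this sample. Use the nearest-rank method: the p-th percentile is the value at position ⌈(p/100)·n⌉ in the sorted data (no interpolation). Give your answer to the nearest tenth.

Sorted: 2.3, 2.4, 2.5, 2.6, 2.8, 3.0, 3.3, 3.4, 3.5, 3.5, 3.6, 3.7, 3.8, 4.1, 4.2, 4.3, 4.4, 4.6.
n = 18.
Position = ⌈10/100 · 18⌉ = ⌈1.8⌉ = 2.
The value at rank 2 is 2.4.

2.4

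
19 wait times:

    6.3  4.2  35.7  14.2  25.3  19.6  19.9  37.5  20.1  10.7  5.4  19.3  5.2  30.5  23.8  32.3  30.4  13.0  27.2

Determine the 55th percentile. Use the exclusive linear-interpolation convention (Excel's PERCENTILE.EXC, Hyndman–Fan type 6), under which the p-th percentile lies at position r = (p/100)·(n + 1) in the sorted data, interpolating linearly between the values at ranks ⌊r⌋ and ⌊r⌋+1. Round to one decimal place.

Sorted: 4.2, 5.2, 5.4, 6.3, 10.7, 13.0, 14.2, 19.3, 19.6, 19.9, 20.1, 23.8, 25.3, 27.2, 30.4, 30.5, 32.3, 35.7, 37.5.
n = 19.
r = (55/100)·(19 + 1) = 11.
r is an integer, so P55 is the value at rank 11: 20.1.

20.1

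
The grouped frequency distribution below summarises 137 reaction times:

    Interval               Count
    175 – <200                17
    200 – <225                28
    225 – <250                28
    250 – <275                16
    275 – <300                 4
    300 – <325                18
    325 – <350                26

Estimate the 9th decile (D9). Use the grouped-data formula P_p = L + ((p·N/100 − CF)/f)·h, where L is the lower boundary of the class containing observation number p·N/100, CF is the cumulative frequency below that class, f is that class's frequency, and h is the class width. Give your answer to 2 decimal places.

336.83

N = 137; target position k = 90/100 · 137 = 123.3.
Cumulative frequencies: 17, 45, 73, 89, 93, 111, 137.
Observation 123.3 falls in the class 325 – <350.
L = 325, CF = 111, f = 26, h = 25.
P90 = 325 + ((123.3 − 111)/26)·25 = 325 + 11.8269 = 336.827.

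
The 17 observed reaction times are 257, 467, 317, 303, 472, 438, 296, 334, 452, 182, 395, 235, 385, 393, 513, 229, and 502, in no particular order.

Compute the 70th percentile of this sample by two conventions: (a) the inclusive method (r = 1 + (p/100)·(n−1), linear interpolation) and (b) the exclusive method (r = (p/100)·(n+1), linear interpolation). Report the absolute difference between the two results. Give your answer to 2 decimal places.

Sorted: 182, 229, 235, 257, 296, 303, 317, 334, 385, 393, 395, 438, 452, 467, 472, 502, 513.
n = 17.
(a) r = 12.2; between ranks 12 (438) and 13 (452): 440.8.
(b) r = 12.6; between ranks 12 (438) and 13 (452): 446.4.
|440.8 − 446.4| = 5.6.

5.60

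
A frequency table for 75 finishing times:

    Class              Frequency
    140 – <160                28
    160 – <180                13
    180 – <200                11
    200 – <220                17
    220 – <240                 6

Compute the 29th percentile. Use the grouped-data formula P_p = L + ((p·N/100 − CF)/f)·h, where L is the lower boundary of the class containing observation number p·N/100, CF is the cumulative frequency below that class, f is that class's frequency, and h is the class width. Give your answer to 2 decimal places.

155.54

N = 75; target position k = 29/100 · 75 = 21.75.
Cumulative frequencies: 28, 41, 52, 69, 75.
Observation 21.75 falls in the class 140 – <160.
L = 140, CF = 0, f = 28, h = 20.
P29 = 140 + ((21.75 − 0)/28)·20 = 140 + 15.5357 = 155.536.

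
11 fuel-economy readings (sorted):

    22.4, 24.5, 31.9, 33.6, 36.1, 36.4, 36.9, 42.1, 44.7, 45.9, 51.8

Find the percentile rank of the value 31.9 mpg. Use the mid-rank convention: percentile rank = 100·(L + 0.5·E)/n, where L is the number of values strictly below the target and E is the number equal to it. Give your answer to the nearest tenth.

22.7

Count below 31.9: L = 2; count equal: E = 1; n = 11.
Percentile rank = 100·(2 + 0.5·1)/11 = 100·2.5/11 = 22.73.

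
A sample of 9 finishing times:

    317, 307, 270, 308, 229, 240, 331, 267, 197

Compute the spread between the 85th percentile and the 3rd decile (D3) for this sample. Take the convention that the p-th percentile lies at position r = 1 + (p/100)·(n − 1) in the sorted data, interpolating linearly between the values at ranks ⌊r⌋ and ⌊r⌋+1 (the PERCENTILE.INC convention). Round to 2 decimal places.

64.40

Sorted: 197, 229, 240, 267, 270, 307, 308, 317, 331.
n = 9.
P30: r = 3.4; ranks 3–4 are 240, 267; interpolating gives 250.8.
P85: r = 7.8; ranks 7–8 are 308, 317; interpolating gives 315.2.
Difference: 315.2 − 250.8 = 64.4.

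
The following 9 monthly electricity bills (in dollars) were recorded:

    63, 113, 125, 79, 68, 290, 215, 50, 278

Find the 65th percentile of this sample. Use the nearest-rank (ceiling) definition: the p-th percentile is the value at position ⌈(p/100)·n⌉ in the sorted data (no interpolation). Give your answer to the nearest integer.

125

Sorted: 50, 63, 68, 79, 113, 125, 215, 278, 290.
n = 9.
Position = ⌈65/100 · 9⌉ = ⌈5.85⌉ = 6.
The value at rank 6 is 125.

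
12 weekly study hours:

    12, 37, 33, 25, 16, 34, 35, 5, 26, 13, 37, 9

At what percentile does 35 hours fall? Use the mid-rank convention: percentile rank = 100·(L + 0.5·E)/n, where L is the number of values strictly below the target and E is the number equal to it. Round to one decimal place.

Sorted: 5, 9, 12, 13, 16, 25, 26, 33, 34, 35, 37, 37.
Count below 35: L = 9; count equal: E = 1; n = 12.
Percentile rank = 100·(9 + 0.5·1)/12 = 100·9.5/12 = 79.17.

79.2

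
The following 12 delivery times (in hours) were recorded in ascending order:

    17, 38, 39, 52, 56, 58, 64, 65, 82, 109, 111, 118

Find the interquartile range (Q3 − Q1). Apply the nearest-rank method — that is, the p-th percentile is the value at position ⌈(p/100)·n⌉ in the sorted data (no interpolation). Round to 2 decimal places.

n = 12.
P25: rank ⌈25/100·12⌉ = 3 → 39.
P75: rank ⌈75/100·12⌉ = 9 → 82.
Difference: 82 − 39 = 43.

43.00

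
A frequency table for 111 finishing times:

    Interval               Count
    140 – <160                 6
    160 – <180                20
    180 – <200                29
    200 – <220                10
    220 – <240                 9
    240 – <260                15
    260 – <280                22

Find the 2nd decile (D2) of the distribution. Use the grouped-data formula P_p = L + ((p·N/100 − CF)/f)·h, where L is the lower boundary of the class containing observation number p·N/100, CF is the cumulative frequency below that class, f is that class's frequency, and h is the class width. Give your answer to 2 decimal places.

176.20

N = 111; target position k = 20/100 · 111 = 22.2.
Cumulative frequencies: 6, 26, 55, 65, 74, 89, 111.
Observation 22.2 falls in the class 160 – <180.
L = 160, CF = 6, f = 20, h = 20.
P20 = 160 + ((22.2 − 6)/20)·20 = 160 + 16.2 = 176.2.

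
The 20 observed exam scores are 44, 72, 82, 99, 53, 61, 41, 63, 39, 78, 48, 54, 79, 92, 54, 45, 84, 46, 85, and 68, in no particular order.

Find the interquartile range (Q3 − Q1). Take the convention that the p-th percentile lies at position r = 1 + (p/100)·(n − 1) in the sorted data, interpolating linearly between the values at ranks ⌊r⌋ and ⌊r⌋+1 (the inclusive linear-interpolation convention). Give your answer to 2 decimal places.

Sorted: 39, 41, 44, 45, 46, 48, 53, 54, 54, 61, 63, 68, 72, 78, 79, 82, 84, 85, 92, 99.
n = 20.
P25: r = 5.75; ranks 5–6 are 46, 48; interpolating gives 47.5.
P75: r = 15.25; ranks 15–16 are 79, 82; interpolating gives 79.75.
Difference: 79.75 − 47.5 = 32.25.

32.25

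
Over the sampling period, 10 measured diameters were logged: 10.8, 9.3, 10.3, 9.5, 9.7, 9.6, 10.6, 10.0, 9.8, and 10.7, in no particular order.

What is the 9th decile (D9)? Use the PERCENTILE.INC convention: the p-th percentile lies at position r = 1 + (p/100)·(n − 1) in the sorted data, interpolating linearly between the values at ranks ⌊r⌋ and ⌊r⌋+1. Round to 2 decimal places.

10.71

Sorted: 9.3, 9.5, 9.6, 9.7, 9.8, 10.0, 10.3, 10.6, 10.7, 10.8.
n = 10.
r = 1 + (90/100)·(10 − 1) = 1 + 8.1 = 9.1.
Rank 9 is 10.7 and rank 10 is 10.8.
Interpolate: 10.7 + 0.1·(10.8 − 10.7) = 10.7 + 0.1·0.1 = 10.71.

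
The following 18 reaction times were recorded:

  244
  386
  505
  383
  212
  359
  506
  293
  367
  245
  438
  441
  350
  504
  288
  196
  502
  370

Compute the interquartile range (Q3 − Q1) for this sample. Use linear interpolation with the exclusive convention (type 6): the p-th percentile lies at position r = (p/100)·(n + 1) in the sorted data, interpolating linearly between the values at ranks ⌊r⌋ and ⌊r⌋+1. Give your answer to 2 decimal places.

179.00

Sorted: 196, 212, 244, 245, 288, 293, 350, 359, 367, 370, 383, 386, 438, 441, 502, 504, 505, 506.
n = 18.
P25: r = 4.75; ranks 4–5 are 245, 288; interpolating gives 277.25.
P75: r = 14.25; ranks 14–15 are 441, 502; interpolating gives 456.25.
Difference: 456.25 − 277.25 = 179.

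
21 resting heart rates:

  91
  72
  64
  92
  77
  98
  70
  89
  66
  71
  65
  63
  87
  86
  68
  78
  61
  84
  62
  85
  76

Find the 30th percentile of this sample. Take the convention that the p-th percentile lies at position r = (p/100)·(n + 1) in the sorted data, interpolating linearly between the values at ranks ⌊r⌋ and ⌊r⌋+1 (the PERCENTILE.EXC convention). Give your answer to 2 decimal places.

Sorted: 61, 62, 63, 64, 65, 66, 68, 70, 71, 72, 76, 77, 78, 84, 85, 86, 87, 89, 91, 92, 98.
n = 21.
r = (30/100)·(21 + 1) = 6.6.
Rank 6 is 66 and rank 7 is 68.
Interpolate: 66 + 0.6·(68 − 66) = 66 + 0.6·2 = 67.2.

67.20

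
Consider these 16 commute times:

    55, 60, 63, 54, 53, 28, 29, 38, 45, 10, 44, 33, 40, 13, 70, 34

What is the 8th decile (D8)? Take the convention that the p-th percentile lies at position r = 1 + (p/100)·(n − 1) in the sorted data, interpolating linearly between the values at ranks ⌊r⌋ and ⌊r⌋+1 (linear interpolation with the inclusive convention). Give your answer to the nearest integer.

55

Sorted: 10, 13, 28, 29, 33, 34, 38, 40, 44, 45, 53, 54, 55, 60, 63, 70.
n = 16.
r = 1 + (80/100)·(16 − 1) = 1 + 12 = 13.
r is an integer, so P80 is the value at rank 13: 55.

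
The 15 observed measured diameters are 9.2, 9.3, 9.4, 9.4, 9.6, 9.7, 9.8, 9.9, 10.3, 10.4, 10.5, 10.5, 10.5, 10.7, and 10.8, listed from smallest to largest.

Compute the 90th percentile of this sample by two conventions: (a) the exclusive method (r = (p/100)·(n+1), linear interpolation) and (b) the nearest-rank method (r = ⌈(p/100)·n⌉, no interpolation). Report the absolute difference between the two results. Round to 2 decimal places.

n = 15.
(a) r = 14.4; between ranks 14 (10.7) and 15 (10.8): 10.74.
(b) the nearest-rank method: rank 14 → 10.7.
|10.74 − 10.7| = 0.04.

0.04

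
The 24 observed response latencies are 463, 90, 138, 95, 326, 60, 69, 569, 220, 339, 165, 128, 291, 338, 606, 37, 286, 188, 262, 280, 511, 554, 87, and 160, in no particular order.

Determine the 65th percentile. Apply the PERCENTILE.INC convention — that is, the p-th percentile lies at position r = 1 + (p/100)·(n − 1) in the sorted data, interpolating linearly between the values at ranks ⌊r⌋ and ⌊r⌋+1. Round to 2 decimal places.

Sorted: 37, 60, 69, 87, 90, 95, 128, 138, 160, 165, 188, 220, 262, 280, 286, 291, 326, 338, 339, 463, 511, 554, 569, 606.
n = 24.
r = 1 + (65/100)·(24 − 1) = 1 + 14.95 = 15.95.
Rank 15 is 286 and rank 16 is 291.
Interpolate: 286 + 0.95·(291 − 286) = 286 + 0.95·5 = 290.75.

290.75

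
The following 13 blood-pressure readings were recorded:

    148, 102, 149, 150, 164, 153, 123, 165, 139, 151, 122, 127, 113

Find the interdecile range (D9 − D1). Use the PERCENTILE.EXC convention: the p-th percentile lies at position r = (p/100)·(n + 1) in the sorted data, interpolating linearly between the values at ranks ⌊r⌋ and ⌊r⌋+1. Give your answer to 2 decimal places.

58.20

Sorted: 102, 113, 122, 123, 127, 139, 148, 149, 150, 151, 153, 164, 165.
n = 13.
P10: r = 1.4; ranks 1–2 are 102, 113; interpolating gives 106.4.
P90: r = 12.6; ranks 12–13 are 164, 165; interpolating gives 164.6.
Difference: 164.6 − 106.4 = 58.2.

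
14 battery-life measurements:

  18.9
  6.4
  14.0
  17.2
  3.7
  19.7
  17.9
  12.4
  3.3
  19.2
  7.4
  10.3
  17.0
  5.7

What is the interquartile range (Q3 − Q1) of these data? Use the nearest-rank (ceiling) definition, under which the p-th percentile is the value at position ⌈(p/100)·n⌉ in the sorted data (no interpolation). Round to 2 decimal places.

Sorted: 3.3, 3.7, 5.7, 6.4, 7.4, 10.3, 12.4, 14.0, 17.0, 17.2, 17.9, 18.9, 19.2, 19.7.
n = 14.
P25: rank ⌈25/100·14⌉ = 4 → 6.4.
P75: rank ⌈75/100·14⌉ = 11 → 17.9.
Difference: 17.9 − 6.4 = 11.5.

11.50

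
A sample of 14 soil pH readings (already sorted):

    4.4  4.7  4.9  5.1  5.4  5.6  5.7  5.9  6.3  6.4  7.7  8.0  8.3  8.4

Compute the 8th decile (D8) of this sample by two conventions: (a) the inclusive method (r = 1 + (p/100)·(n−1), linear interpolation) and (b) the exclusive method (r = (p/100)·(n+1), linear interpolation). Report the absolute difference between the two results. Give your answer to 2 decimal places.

0.18

n = 14.
(a) r = 11.4; between ranks 11 (7.7) and 12 (8.0): 7.82.
(b) r = 12 → value at rank 12 = 8.
|7.82 − 8| = 0.18.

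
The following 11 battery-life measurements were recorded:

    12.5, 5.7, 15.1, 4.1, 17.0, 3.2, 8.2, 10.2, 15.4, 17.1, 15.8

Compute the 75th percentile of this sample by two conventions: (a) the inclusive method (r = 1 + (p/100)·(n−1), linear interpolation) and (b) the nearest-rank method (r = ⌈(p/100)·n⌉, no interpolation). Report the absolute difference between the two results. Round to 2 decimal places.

Sorted: 3.2, 4.1, 5.7, 8.2, 10.2, 12.5, 15.1, 15.4, 15.8, 17.0, 17.1.
n = 11.
(a) r = 8.5; between ranks 8 (15.4) and 9 (15.8): 15.6.
(b) the nearest-rank method: rank 9 → 15.8.
|15.6 − 15.8| = 0.2.

0.20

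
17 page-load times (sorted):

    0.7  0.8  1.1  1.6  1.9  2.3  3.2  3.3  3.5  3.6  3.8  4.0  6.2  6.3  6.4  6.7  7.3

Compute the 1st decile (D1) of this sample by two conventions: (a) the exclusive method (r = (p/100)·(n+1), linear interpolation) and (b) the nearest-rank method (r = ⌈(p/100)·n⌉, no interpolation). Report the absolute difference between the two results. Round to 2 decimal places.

n = 17.
(a) r = 1.8; between ranks 1 (0.7) and 2 (0.8): 0.78.
(b) the nearest-rank method: rank 2 → 0.8.
|0.78 − 0.8| = 0.02.

0.02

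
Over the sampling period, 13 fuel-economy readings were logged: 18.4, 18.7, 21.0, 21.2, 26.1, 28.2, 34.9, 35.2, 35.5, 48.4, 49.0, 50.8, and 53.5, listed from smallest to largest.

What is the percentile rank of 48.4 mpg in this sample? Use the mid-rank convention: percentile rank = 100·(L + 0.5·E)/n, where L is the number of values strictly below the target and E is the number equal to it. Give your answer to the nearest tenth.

Count below 48.4: L = 9; count equal: E = 1; n = 13.
Percentile rank = 100·(9 + 0.5·1)/13 = 100·9.5/13 = 73.08.

73.1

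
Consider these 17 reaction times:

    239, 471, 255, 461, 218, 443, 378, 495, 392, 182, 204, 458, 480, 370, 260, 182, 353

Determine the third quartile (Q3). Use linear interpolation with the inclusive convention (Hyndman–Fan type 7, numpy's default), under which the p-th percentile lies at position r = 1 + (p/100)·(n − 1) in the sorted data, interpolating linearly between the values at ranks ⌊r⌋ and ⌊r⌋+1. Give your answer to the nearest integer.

Sorted: 182, 182, 204, 218, 239, 255, 260, 353, 370, 378, 392, 443, 458, 461, 471, 480, 495.
n = 17.
r = 1 + (75/100)·(17 − 1) = 1 + 12 = 13.
r is an integer, so P75 is the value at rank 13: 458.

458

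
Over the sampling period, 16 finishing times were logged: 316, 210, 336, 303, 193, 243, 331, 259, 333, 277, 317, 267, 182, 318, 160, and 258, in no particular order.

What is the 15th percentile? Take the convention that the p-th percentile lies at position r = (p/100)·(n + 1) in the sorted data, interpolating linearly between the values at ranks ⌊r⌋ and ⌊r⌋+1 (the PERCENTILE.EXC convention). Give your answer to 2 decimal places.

Sorted: 160, 182, 193, 210, 243, 258, 259, 267, 277, 303, 316, 317, 318, 331, 333, 336.
n = 16.
r = (15/100)·(16 + 1) = 2.55.
Rank 2 is 182 and rank 3 is 193.
Interpolate: 182 + 0.55·(193 − 182) = 182 + 0.55·11 = 188.05.

188.05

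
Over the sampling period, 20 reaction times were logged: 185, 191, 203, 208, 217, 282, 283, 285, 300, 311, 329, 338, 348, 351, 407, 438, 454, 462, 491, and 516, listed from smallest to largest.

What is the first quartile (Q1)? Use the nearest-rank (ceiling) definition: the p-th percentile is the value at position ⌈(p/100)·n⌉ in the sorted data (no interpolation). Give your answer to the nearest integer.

n = 20.
Position = ⌈25/100 · 20⌉ = ⌈5⌉ = 5.
The value at rank 5 is 217.

217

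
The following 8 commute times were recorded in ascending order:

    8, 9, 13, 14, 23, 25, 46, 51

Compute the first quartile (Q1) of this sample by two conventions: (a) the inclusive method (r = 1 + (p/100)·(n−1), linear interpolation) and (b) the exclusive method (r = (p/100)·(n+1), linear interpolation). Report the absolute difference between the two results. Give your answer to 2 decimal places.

2.00

n = 8.
(a) r = 2.75; between ranks 2 (9) and 3 (13): 12.
(b) r = 2.25; between ranks 2 (9) and 3 (13): 10.
|12 − 10| = 2.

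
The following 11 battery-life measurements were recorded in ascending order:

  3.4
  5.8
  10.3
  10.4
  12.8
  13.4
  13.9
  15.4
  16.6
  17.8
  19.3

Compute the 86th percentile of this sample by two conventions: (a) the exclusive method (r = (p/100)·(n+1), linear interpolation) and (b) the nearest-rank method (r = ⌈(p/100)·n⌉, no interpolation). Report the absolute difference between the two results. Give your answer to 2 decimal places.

n = 11.
(a) r = 10.32; between ranks 10 (17.8) and 11 (19.3): 18.28.
(b) the nearest-rank method: rank 10 → 17.8.
|18.28 − 17.8| = 0.48.

0.48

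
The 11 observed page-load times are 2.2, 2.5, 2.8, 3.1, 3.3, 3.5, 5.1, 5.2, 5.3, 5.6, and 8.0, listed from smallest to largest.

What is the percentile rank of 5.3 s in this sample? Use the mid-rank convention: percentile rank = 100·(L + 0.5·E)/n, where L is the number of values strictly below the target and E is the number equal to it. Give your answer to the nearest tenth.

77.3

Count below 5.3: L = 8; count equal: E = 1; n = 11.
Percentile rank = 100·(8 + 0.5·1)/11 = 100·8.5/11 = 77.27.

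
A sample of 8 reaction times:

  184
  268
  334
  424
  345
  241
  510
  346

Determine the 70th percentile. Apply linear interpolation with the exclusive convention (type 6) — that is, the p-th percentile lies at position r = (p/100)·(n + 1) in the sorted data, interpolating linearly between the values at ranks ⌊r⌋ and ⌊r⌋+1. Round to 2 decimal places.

369.40

Sorted: 184, 241, 268, 334, 345, 346, 424, 510.
n = 8.
r = (70/100)·(8 + 1) = 6.3.
Rank 6 is 346 and rank 7 is 424.
Interpolate: 346 + 0.3·(424 − 346) = 346 + 0.3·78 = 369.4.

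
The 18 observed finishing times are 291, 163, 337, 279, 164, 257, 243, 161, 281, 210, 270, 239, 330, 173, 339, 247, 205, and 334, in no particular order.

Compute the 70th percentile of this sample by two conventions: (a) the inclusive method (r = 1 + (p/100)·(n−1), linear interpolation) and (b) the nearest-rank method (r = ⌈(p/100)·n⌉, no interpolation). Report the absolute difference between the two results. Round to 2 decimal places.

0.20

Sorted: 161, 163, 164, 173, 205, 210, 239, 243, 247, 257, 270, 279, 281, 291, 330, 334, 337, 339.
n = 18.
(a) r = 12.9; between ranks 12 (279) and 13 (281): 280.8.
(b) the nearest-rank method: rank 13 → 281.
|280.8 − 281| = 0.2.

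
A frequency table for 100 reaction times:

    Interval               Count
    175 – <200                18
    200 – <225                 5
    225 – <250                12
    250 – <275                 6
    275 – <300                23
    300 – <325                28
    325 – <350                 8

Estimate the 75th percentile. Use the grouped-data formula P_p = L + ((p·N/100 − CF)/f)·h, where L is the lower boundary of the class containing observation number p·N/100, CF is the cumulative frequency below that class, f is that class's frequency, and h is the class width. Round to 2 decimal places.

N = 100; target position k = 75/100 · 100 = 75.
Cumulative frequencies: 18, 23, 35, 41, 64, 92, 100.
Observation 75 falls in the class 300 – <325.
L = 300, CF = 64, f = 28, h = 25.
P75 = 300 + ((75 − 64)/28)·25 = 300 + 9.82143 = 309.821.

309.82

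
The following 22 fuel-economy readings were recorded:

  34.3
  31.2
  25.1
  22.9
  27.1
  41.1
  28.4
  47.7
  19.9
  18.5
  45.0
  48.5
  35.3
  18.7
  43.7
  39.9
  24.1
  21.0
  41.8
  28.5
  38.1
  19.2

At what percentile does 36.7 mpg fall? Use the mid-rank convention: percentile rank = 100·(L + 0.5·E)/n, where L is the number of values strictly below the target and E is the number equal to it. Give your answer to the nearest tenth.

63.6

Sorted: 18.5, 18.7, 19.2, 19.9, 21.0, 22.9, 24.1, 25.1, 27.1, 28.4, 28.5, 31.2, 34.3, 35.3, 38.1, 39.9, 41.1, 41.8, 43.7, 45.0, 47.7, 48.5.
Count below 36.7: L = 14; count equal: E = 0; n = 22.
Percentile rank = 100·(14 + 0.5·0)/22 = 100·14/22 = 63.64.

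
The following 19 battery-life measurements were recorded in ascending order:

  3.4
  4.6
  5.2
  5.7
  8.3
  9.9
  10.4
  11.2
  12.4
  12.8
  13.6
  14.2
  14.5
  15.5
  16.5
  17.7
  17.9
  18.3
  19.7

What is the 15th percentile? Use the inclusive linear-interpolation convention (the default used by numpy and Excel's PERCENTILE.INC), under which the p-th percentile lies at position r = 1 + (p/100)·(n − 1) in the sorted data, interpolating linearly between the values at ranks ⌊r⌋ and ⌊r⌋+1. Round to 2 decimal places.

n = 19.
r = 1 + (15/100)·(19 − 1) = 1 + 2.7 = 3.7.
Rank 3 is 5.2 and rank 4 is 5.7.
Interpolate: 5.2 + 0.7·(5.7 − 5.2) = 5.2 + 0.7·0.5 = 5.55.

5.55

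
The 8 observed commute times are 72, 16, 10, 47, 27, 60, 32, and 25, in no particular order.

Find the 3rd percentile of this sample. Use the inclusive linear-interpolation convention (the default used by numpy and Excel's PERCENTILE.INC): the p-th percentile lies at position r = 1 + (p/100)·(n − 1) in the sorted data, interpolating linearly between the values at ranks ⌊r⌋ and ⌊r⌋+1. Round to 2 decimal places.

Sorted: 10, 16, 25, 27, 32, 47, 60, 72.
n = 8.
r = 1 + (3/100)·(8 − 1) = 1 + 0.21 = 1.21.
Rank 1 is 10 and rank 2 is 16.
Interpolate: 10 + 0.21·(16 − 10) = 10 + 0.21·6 = 11.26.

11.26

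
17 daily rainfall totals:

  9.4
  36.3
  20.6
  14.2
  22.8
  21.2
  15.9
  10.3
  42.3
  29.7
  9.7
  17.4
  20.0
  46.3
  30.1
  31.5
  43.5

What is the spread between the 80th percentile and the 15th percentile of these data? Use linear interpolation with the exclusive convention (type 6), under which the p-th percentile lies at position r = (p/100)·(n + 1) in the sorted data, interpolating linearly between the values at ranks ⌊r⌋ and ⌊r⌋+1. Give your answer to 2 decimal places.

28.58

Sorted: 9.4, 9.7, 10.3, 14.2, 15.9, 17.4, 20.0, 20.6, 21.2, 22.8, 29.7, 30.1, 31.5, 36.3, 42.3, 43.5, 46.3.
n = 17.
P15: r = 2.7; ranks 2–3 are 9.7, 10.3; interpolating gives 10.12.
P80: r = 14.4; ranks 14–15 are 36.3, 42.3; interpolating gives 38.7.
Difference: 38.7 − 10.12 = 28.58.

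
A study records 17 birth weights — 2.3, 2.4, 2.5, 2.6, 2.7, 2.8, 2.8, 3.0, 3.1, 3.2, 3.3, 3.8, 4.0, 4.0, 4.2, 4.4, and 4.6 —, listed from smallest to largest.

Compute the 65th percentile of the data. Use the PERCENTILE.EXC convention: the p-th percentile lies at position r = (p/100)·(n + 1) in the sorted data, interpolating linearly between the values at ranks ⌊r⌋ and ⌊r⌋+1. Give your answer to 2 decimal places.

n = 17.
r = (65/100)·(17 + 1) = 11.7.
Rank 11 is 3.3 and rank 12 is 3.8.
Interpolate: 3.3 + 0.7·(3.8 − 3.3) = 3.3 + 0.7·0.5 = 3.65.

3.65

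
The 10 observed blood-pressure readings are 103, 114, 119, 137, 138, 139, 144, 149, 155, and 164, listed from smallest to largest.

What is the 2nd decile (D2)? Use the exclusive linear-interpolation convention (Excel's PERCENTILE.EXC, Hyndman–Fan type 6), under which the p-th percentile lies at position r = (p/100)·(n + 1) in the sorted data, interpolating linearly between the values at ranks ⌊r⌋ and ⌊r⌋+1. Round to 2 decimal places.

n = 10.
r = (20/100)·(10 + 1) = 2.2.
Rank 2 is 114 and rank 3 is 119.
Interpolate: 114 + 0.2·(119 − 114) = 114 + 0.2·5 = 115.

115.00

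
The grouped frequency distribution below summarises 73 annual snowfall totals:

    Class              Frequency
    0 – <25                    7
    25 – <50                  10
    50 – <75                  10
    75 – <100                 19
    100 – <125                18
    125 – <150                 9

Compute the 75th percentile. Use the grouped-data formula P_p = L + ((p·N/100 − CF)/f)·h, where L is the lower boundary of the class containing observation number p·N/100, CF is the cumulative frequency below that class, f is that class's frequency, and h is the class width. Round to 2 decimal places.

112.15

N = 73; target position k = 75/100 · 73 = 54.75.
Cumulative frequencies: 7, 17, 27, 46, 64, 73.
Observation 54.75 falls in the class 100 – <125.
L = 100, CF = 46, f = 18, h = 25.
P75 = 100 + ((54.75 − 46)/18)·25 = 100 + 12.1528 = 112.153.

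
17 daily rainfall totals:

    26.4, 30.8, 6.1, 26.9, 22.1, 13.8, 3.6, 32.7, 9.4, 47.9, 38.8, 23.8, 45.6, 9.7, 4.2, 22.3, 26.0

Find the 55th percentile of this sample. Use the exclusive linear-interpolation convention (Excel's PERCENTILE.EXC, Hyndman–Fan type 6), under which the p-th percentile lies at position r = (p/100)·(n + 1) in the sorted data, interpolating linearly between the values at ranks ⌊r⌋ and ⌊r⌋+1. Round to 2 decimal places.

25.78

Sorted: 3.6, 4.2, 6.1, 9.4, 9.7, 13.8, 22.1, 22.3, 23.8, 26.0, 26.4, 26.9, 30.8, 32.7, 38.8, 45.6, 47.9.
n = 17.
r = (55/100)·(17 + 1) = 9.9.
Rank 9 is 23.8 and rank 10 is 26.0.
Interpolate: 23.8 + 0.9·(26.0 − 23.8) = 23.8 + 0.9·2.2 = 25.78.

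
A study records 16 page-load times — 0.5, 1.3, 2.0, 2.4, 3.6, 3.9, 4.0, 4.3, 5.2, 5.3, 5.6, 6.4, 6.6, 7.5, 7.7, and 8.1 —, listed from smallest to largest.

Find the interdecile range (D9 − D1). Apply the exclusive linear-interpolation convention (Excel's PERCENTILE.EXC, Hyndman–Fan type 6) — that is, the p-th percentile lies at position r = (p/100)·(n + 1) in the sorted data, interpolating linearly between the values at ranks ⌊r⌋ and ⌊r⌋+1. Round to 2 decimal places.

n = 16.
P10: r = 1.7; ranks 1–2 are 0.5, 1.3; interpolating gives 1.06.
P90: r = 15.3; ranks 15–16 are 7.7, 8.1; interpolating gives 7.82.
Difference: 7.82 − 1.06 = 6.76.

6.76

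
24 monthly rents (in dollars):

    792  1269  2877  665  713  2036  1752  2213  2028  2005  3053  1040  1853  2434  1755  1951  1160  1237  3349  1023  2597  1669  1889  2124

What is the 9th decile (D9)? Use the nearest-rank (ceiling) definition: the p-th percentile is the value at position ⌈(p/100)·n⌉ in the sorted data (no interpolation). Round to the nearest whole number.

Sorted: 665, 713, 792, 1023, 1040, 1160, 1237, 1269, 1669, 1752, 1755, 1853, 1889, 1951, 2005, 2028, 2036, 2124, 2213, 2434, 2597, 2877, 3053, 3349.
n = 24.
Position = ⌈90/100 · 24⌉ = ⌈21.6⌉ = 22.
The value at rank 22 is 2877.

2877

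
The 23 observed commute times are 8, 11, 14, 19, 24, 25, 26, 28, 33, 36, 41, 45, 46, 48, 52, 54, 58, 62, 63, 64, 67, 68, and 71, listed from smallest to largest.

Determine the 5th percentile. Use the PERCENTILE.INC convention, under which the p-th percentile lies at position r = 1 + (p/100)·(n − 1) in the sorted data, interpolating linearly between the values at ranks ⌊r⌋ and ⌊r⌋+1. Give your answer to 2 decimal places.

n = 23.
r = 1 + (5/100)·(23 − 1) = 1 + 1.1 = 2.1.
Rank 2 is 11 and rank 3 is 14.
Interpolate: 11 + 0.1·(14 − 11) = 11 + 0.1·3 = 11.3.

11.30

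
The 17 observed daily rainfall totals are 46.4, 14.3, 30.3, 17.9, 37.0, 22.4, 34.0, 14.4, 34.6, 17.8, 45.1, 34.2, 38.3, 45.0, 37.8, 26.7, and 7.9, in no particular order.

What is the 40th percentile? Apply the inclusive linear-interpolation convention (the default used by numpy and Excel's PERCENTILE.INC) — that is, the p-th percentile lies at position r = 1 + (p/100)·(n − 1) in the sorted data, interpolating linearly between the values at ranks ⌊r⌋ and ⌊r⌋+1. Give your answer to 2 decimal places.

28.14

Sorted: 7.9, 14.3, 14.4, 17.8, 17.9, 22.4, 26.7, 30.3, 34.0, 34.2, 34.6, 37.0, 37.8, 38.3, 45.0, 45.1, 46.4.
n = 17.
r = 1 + (40/100)·(17 − 1) = 1 + 6.4 = 7.4.
Rank 7 is 26.7 and rank 8 is 30.3.
Interpolate: 26.7 + 0.4·(30.3 − 26.7) = 26.7 + 0.4·3.6 = 28.14.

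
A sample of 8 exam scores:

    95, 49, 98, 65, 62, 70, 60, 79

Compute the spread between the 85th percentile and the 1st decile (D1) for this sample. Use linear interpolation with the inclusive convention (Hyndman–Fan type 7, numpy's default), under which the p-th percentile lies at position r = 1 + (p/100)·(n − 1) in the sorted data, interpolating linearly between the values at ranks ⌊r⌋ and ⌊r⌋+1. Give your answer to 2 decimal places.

37.50

Sorted: 49, 60, 62, 65, 70, 79, 95, 98.
n = 8.
P10: r = 1.7; ranks 1–2 are 49, 60; interpolating gives 56.7.
P85: r = 6.95; ranks 6–7 are 79, 95; interpolating gives 94.2.
Difference: 94.2 − 56.7 = 37.5.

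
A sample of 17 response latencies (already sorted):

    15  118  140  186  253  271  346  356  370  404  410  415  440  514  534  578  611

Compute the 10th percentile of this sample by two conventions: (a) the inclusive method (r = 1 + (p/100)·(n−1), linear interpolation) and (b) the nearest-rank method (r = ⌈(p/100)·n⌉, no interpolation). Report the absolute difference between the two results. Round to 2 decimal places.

n = 17.
(a) r = 2.6; between ranks 2 (118) and 3 (140): 131.2.
(b) the nearest-rank method: rank 2 → 118.
|131.2 − 118| = 13.2.

13.20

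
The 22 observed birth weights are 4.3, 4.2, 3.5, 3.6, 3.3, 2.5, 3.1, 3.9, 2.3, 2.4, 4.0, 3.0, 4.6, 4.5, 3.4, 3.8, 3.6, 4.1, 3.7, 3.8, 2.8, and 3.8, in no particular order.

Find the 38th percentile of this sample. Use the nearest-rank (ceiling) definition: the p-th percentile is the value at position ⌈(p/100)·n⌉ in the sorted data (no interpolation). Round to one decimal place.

3.5

Sorted: 2.3, 2.4, 2.5, 2.8, 3.0, 3.1, 3.3, 3.4, 3.5, 3.6, 3.6, 3.7, 3.8, 3.8, 3.8, 3.9, 4.0, 4.1, 4.2, 4.3, 4.5, 4.6.
n = 22.
Position = ⌈38/100 · 22⌉ = ⌈8.36⌉ = 9.
The value at rank 9 is 3.5.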